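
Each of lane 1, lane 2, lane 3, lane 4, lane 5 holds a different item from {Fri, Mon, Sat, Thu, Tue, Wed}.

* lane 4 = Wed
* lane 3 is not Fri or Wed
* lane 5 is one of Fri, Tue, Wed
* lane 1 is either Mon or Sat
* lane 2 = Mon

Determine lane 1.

Sat

lane 2 has just one choice, so lane 2 = Mon. Eliminate Mon elsewhere: lane 1, lane 3.
So lane 1 = Sat.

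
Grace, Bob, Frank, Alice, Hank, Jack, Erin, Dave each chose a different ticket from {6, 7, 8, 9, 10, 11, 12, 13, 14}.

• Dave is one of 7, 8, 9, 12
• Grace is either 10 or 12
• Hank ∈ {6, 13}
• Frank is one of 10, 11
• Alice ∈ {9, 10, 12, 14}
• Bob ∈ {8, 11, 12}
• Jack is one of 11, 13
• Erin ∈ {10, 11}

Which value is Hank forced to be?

6

Frank and Erin share exactly the 2 values {10, 11}; by pigeonhole those values go to them, so strike 10, 11 from Grace, Bob, Alice, Jack.
Grace must be 12 (only option left). Strike 12 from Bob, Alice, Dave.
Bob has just one choice, so Bob = 8. Strike 8 from Dave.
Jack has just one choice, so Jack = 13. So Hank can't be 13.
So Hank = 6.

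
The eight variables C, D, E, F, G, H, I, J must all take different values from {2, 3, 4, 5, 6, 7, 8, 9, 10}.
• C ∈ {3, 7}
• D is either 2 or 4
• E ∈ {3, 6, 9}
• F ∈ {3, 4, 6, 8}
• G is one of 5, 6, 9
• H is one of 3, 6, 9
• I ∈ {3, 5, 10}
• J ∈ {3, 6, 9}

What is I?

10

The 3 variables E, H, J are confined to {3, 6, 9}, which locks those values in; drop them from C, F, G, I.
C's domain is down to {7}, so C = 7.
G's domain is down to {5}, so G = 5. Remove 5 from I.
So I = 10.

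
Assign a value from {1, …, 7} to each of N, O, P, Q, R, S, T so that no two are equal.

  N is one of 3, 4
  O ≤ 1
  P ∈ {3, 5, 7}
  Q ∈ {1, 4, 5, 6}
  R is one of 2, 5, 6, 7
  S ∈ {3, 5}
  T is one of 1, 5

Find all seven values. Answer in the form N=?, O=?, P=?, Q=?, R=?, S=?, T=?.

O must be 1 (only option left). Strike 1 from Q, T.
That leaves T = 5. Strike 5 from P, Q, R, S.
S must be 3 (only option left). Eliminate 3 elsewhere: N, P.
That leaves N = 4. So Q can't be 4.
That leaves P = 7. Remove 7 from R.
Q's domain is down to {6}, so Q = 6. Eliminate 6 elsewhere: R.
R's domain is down to {2}, so R = 2.

N=4, O=1, P=7, Q=6, R=2, S=3, T=5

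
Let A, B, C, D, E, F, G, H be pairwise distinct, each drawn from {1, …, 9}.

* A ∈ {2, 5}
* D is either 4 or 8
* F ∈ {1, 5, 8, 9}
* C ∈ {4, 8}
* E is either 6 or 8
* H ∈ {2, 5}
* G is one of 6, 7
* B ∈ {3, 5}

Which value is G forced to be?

7

A and H share exactly the 2 values {2, 5}; by pigeonhole those values go to them, so strike 2, 5 from B, F.
B must be 3 (only option left).
C and D share exactly the 2 values {4, 8}; by pigeonhole those values go to them, so strike 4, 8 from E, F.
E's domain is down to {6}, so E = 6. Remove 6 from G.
So G = 7.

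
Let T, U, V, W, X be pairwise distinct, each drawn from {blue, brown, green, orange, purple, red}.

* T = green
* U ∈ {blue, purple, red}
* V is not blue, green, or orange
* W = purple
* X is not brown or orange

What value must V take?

T's domain is down to {green}, so T = green. So X can't be green.
W has just one choice, so W = purple. Remove purple from U, V, X.
Among the 3 still-open variables, brown fits only V (and all 3 values in {blue, brown, red} must be used), so V = brown.

brown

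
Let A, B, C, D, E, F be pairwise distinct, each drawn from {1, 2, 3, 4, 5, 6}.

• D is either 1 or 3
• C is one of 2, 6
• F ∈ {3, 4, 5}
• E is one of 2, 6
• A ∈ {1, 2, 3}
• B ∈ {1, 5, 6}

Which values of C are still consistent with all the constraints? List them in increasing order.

The 6 variables together cover exactly {1, 2, 3, 4, 5, 6} — 6 values for 6 variables — and 4 appears only in F's list, so F = 4.
The 5 still-open variables together cover exactly {1, 2, 3, 5, 6} — 5 values for 5 variables — and 5 appears only in B's list, so B = 5.
The 2 variables C and E are confined to {2, 6}, which locks those values in; drop them from A.
No further eliminations apply; C can still be any of 2, 6.

2, 6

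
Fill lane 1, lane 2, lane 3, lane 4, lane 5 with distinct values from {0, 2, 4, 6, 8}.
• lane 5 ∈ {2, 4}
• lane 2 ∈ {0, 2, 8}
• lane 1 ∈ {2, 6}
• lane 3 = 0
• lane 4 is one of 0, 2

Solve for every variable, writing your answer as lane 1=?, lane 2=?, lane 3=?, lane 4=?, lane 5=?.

lane 1=6, lane 2=8, lane 3=0, lane 4=2, lane 5=4

lane 3 has just one choice, so lane 3 = 0. Strike 0 from lane 2, lane 4.
lane 4 must be 2 (only option left). Remove 2 from lane 1, lane 2, lane 5.
lane 5 has just one choice, so lane 5 = 4.
lane 1's domain is down to {6}, so lane 1 = 6.
lane 2 must be 8 (only option left).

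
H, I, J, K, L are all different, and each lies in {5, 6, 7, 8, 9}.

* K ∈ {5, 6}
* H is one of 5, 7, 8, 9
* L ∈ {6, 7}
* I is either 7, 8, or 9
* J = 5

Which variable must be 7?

L

J has just one choice, so J = 5. Strike 5 from H, K.
K's domain is down to {6}, so K = 6. Remove 6 from L.
So 7 goes to L.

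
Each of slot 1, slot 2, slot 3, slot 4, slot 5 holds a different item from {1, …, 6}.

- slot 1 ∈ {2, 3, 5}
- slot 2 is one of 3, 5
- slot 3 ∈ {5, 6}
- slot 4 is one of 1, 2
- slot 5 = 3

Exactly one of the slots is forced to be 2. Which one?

slot 5 has just one choice, so slot 5 = 3. Eliminate 3 elsewhere: slot 1, slot 2.
slot 2's domain is down to {5}, so slot 2 = 5. So slot 1, slot 3 can't be 5.

slot 1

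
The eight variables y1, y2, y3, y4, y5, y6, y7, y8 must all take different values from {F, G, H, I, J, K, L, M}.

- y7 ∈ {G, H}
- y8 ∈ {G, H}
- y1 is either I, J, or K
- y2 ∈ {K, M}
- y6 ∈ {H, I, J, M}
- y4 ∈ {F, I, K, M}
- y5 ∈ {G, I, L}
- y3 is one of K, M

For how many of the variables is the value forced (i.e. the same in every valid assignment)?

The 8 variables together cover exactly {F, G, H, I, J, K, L, M} — 8 values for 8 variables — and F appears only in y4's list, so y4 = F.
The 7 still-open variables draw from only 7 values {G, H, I, J, K, L, M}, so each is used; only y5 can be L, hence y5 = L.
The 2 variables y2 and y3 are confined to {K, M}, which locks those values in; drop them from y1, y6.
The 2 variables y7 and y8 are confined to {G, H}, which locks those values in; drop them from y6.
Determined: y4=F, y5=L. The other variables each still have more than one consistent value. That makes 2.

2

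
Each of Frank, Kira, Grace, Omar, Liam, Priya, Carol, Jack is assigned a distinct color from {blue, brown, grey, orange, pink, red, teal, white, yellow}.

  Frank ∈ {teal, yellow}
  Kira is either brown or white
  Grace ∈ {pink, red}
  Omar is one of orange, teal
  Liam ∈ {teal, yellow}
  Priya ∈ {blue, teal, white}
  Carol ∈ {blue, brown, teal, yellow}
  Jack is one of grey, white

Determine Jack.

grey

Frank and Liam between them cover only {teal, yellow} — a naked pair. Remove those values from Omar, Priya, Carol.
That leaves Omar = orange.
Kira, Priya, Carol share exactly the 3 values {blue, brown, white}; by pigeonhole those values go to them, so strike blue, brown, white from Jack.
So Jack = grey.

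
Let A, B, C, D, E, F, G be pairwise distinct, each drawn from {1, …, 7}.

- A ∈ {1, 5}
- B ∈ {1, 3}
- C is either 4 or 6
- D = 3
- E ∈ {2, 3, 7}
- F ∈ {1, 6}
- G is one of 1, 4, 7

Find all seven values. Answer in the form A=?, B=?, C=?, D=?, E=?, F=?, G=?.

D must be 3 (only option left). Eliminate 3 elsewhere: B, E.
B's domain is down to {1}, so B = 1. Strike 1 from A, F, G.
F must be 6 (only option left). Strike 6 from C.
A must be 5 (only option left).
That leaves C = 4. So G can't be 4.
That leaves G = 7. So E can't be 7.
E's domain is down to {2}, so E = 2.

A=5, B=1, C=4, D=3, E=2, F=6, G=7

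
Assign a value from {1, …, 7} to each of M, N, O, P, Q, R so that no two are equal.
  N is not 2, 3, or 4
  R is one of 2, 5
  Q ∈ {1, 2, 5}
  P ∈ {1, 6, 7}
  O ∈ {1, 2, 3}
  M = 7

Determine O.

M's domain is down to {7}, so M = 7. Remove 7 from N, P.
The 5 still-open variables draw from only 5 values {1, 2, 3, 5, 6}, so each is used; only O can be 3, hence O = 3.

3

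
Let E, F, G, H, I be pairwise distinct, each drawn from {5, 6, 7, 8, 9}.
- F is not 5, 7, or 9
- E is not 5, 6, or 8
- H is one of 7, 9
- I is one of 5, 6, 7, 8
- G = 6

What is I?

G has just one choice, so G = 6. Remove 6 from F, I.
F has just one choice, so F = 8. So I can't be 8.
The 3 still-open variables draw from only 3 values {5, 7, 9}, so each is used; only I can be 5, hence I = 5.

5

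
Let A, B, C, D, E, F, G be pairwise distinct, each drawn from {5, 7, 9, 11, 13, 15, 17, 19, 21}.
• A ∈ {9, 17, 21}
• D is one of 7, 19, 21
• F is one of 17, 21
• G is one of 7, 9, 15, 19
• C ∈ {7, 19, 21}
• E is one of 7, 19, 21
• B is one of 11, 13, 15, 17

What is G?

15

The 3 variables C, D, E are confined to {7, 19, 21}, which locks those values in; drop them from A, F, G.
F has just one choice, so F = 17. Eliminate 17 elsewhere: A, B.
That leaves A = 9. Remove 9 from G.
So G = 15.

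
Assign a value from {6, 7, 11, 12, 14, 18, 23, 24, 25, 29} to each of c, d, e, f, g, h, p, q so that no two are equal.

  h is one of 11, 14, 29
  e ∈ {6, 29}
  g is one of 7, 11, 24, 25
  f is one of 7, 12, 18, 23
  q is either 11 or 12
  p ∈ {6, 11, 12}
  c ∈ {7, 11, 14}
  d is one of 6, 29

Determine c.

7

d and e share exactly the 2 values {6, 29}; by pigeonhole those values go to them, so strike 6, 29 from h, p.
p and q share exactly the 2 values {11, 12}; by pigeonhole those values go to them, so strike 11, 12 from c, f, g, h.
h must be 14 (only option left). Strike 14 from c.
So c = 7.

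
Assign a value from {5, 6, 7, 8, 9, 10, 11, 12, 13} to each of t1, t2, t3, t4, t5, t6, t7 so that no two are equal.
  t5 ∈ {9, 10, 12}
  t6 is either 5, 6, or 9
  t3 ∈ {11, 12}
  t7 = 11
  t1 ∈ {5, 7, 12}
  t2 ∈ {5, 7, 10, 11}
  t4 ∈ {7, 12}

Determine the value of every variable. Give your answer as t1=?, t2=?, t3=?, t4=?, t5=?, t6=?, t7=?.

t7 has just one choice, so t7 = 11. So t2, t3 can't be 11.
t3's domain is down to {12}, so t3 = 12. So t1, t4, t5 can't be 12.
t4's domain is down to {7}, so t4 = 7. So t1, t2 can't be 7.
t1 must be 5 (only option left). Remove 5 from t2, t6.
t2 has just one choice, so t2 = 10. Strike 10 from t5.
That leaves t5 = 9. Eliminate 9 elsewhere: t6.
t6 must be 6 (only option left).

t1=5, t2=10, t3=12, t4=7, t5=9, t6=6, t7=11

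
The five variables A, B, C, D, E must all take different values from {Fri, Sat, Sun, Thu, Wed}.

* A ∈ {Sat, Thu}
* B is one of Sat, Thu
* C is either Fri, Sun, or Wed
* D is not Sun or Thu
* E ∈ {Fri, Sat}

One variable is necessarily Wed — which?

Among the 5 variables, Sun fits only C (and all 5 values in {Fri, Sat, Sun, Thu, Wed} must be used), so C = Sun.
Among the 4 still-open variables, Wed fits only D (and all 4 values in {Fri, Sat, Thu, Wed} must be used), so D = Wed.

D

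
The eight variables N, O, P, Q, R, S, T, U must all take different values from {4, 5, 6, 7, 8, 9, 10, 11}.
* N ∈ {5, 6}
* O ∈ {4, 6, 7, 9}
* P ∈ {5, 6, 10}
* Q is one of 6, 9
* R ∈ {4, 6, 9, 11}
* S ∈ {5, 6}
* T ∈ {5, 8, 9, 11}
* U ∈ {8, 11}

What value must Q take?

9

The 8 variables draw from only 8 values {4, 5, 6, 7, 8, 9, 10, 11}, so each is used; only O can be 7, hence O = 7.
The 7 still-open variables together cover exactly {4, 5, 6, 8, 9, 10, 11} — 7 values for 7 variables — and 4 appears only in R's list, so R = 4.
Among the 6 still-open variables, 10 fits only P (and all 6 values in {5, 6, 8, 9, 10, 11} must be used), so P = 10.
N and S share exactly the 2 values {5, 6}; by pigeonhole those values go to them, so strike 5, 6 from Q, T.
So Q = 9.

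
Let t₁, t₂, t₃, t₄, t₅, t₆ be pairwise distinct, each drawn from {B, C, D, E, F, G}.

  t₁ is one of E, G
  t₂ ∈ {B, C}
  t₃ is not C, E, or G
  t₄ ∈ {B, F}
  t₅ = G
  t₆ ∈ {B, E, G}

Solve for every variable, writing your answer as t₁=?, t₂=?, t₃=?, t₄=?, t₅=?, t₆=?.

t₅'s domain is down to {G}, so t₅ = G. Strike G from t₁, t₆.
t₁ must be E (only option left). So t₆ can't be E.
t₆ has just one choice, so t₆ = B. Strike B from t₂, t₃, t₄.
t₂ has just one choice, so t₂ = C.
t₄'s domain is down to {F}, so t₄ = F. Strike F from t₃.
t₃ has just one choice, so t₃ = D.

t₁=E, t₂=C, t₃=D, t₄=F, t₅=G, t₆=B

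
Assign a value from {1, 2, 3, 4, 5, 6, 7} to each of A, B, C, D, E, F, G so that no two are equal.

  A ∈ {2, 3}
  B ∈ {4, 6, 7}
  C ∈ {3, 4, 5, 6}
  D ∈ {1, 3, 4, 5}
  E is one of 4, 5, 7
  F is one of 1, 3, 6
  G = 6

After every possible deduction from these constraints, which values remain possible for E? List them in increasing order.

4, 5, 7

G must be 6 (only option left). Remove 6 from B, C, F.
The 6 still-open variables draw from only 6 values {1, 2, 3, 4, 5, 7}, so each is used; only A can be 2, hence A = 2.
No further eliminations apply; E can still be any of 4, 5, 7.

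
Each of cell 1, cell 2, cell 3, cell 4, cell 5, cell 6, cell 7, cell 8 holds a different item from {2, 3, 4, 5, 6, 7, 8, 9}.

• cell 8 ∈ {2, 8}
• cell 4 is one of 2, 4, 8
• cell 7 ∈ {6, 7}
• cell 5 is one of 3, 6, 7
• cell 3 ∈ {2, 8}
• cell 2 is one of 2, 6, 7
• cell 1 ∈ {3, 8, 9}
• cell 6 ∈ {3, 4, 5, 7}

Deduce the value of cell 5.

3

The 8 variables draw from only 8 values {2, 3, 4, 5, 6, 7, 8, 9}, so each is used; only cell 6 can be 5, hence cell 6 = 5.
Among the 7 still-open variables, 4 fits only cell 4 (and all 7 values in {2, 3, 4, 6, 7, 8, 9} must be used), so cell 4 = 4.
The 6 still-open variables together cover exactly {2, 3, 6, 7, 8, 9} — 6 values for 6 variables — and 9 appears only in cell 1's list, so cell 1 = 9.
The 5 still-open variables together cover exactly {2, 3, 6, 7, 8} — 5 values for 5 variables — and 3 appears only in cell 5's list, so cell 5 = 3.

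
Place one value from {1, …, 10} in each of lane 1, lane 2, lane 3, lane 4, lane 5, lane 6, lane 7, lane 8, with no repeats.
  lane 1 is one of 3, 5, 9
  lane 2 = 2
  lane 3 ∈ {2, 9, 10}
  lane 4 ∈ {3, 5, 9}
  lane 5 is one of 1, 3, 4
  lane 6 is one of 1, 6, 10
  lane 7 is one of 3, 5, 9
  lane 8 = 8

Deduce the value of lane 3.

10

lane 2 must be 2 (only option left). So lane 3 can't be 2.
lane 8 must be 8 (only option left).
The 3 variables lane 1, lane 4, lane 7 are confined to {3, 5, 9}, which locks those values in; drop them from lane 3, lane 5.
So lane 3 = 10.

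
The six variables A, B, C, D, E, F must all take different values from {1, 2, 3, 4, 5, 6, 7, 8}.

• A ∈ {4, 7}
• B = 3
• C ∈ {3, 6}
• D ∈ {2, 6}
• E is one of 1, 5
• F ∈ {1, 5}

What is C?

B has just one choice, so B = 3. Remove 3 from C.
So C = 6.

6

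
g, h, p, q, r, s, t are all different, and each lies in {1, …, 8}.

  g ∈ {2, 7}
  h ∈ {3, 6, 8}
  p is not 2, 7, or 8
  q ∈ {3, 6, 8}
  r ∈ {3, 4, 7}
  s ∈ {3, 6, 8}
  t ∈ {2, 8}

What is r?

4

h, q, s between them cover only {3, 6, 8} — a naked triple. Remove those values from p, r, t.
t's domain is down to {2}, so t = 2. Strike 2 from g.
g must be 7 (only option left). Eliminate 7 elsewhere: r.
So r = 4.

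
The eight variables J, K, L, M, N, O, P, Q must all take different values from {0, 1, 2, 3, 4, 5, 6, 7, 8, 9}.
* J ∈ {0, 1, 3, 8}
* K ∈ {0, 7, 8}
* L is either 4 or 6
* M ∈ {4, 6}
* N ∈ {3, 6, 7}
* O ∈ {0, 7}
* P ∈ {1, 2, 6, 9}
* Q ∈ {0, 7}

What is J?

L and M between them cover only {4, 6} — a naked pair. Remove those values from N, P.
The 2 variables O and Q are confined to {0, 7}, which locks those values in; drop them from J, K, N.
That leaves K = 8. Strike 8 from J.
N's domain is down to {3}, so N = 3. Remove 3 from J.
So J = 1.

1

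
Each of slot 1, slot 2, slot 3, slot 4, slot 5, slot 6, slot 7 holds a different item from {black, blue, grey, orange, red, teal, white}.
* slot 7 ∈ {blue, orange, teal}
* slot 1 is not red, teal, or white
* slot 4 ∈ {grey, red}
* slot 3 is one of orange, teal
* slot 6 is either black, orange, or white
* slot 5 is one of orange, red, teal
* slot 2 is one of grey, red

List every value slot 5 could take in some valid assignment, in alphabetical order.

The 7 variables together cover exactly {black, blue, grey, orange, red, teal, white} — 7 values for 7 variables — and white appears only in slot 6's list, so slot 6 = white.
Among the 6 still-open variables, black fits only slot 1 (and all 6 values in {black, blue, grey, orange, red, teal} must be used), so slot 1 = black.
Among the 5 still-open variables, blue fits only slot 7 (and all 5 values in {blue, grey, orange, red, teal} must be used), so slot 7 = blue.
slot 2 and slot 4 share exactly the 2 values {grey, red}; by pigeonhole those values go to them, so strike grey, red from slot 5.
No further eliminations apply; slot 5 can still be any of orange, teal.

orange, teal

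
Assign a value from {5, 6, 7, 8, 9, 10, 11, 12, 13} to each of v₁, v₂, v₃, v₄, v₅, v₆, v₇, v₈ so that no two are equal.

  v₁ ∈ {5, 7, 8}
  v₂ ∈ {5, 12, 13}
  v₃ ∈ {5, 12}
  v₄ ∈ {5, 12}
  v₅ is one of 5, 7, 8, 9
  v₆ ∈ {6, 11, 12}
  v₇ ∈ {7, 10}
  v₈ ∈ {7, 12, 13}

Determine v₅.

v₃ and v₄ between them cover only {5, 12} — a naked pair. Remove those values from v₁, v₂, v₅, v₆, v₈.
v₂ must be 13 (only option left). Eliminate 13 elsewhere: v₈.
That leaves v₈ = 7. Remove 7 from v₁, v₅, v₇.
v₁ has just one choice, so v₁ = 8. So v₅ can't be 8.
So v₅ = 9.

9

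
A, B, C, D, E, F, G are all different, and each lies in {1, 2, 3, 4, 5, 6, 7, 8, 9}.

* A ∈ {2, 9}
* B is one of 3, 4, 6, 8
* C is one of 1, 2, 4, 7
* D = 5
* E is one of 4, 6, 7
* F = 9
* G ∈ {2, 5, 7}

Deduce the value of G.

D's domain is down to {5}, so D = 5. Strike 5 from G.
F's domain is down to {9}, so F = 9. Eliminate 9 elsewhere: A.
That leaves A = 2. Strike 2 from C, G.
So G = 7.

7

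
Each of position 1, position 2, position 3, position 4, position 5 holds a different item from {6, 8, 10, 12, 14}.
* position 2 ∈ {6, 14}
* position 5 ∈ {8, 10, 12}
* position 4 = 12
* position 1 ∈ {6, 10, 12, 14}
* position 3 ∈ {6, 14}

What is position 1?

position 4 has just one choice, so position 4 = 12. Remove 12 from position 1, position 5.
Among the 4 still-open variables, 8 fits only position 5 (and all 4 values in {6, 8, 10, 14} must be used), so position 5 = 8.
The 3 still-open variables together cover exactly {6, 10, 14} — 3 values for 3 variables — and 10 appears only in position 1's list, so position 1 = 10.

10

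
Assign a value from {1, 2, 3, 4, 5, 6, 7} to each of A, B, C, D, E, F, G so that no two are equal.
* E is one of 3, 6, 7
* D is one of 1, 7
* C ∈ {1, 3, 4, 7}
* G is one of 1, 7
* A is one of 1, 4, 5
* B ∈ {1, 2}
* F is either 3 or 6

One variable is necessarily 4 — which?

Among the 7 variables, 2 fits only B (and all 7 values in {1, 2, 3, 4, 5, 6, 7} must be used), so B = 2.
The 6 still-open variables together cover exactly {1, 3, 4, 5, 6, 7} — 6 values for 6 variables — and 5 appears only in A's list, so A = 5.
The 5 still-open variables together cover exactly {1, 3, 4, 6, 7} — 5 values for 5 variables — and 4 appears only in C's list, so C = 4.

C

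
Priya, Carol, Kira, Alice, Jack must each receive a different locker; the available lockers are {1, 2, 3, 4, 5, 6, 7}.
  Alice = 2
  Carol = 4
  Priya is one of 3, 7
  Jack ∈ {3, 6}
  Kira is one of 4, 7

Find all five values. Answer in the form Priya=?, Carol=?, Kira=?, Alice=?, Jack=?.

Carol must be 4 (only option left). Eliminate 4 elsewhere: Kira.
That leaves Kira = 7. Strike 7 from Priya.
Alice has just one choice, so Alice = 2.
Priya has just one choice, so Priya = 3. Remove 3 from Jack.
Jack has just one choice, so Jack = 6.

Priya=3, Carol=4, Kira=7, Alice=2, Jack=6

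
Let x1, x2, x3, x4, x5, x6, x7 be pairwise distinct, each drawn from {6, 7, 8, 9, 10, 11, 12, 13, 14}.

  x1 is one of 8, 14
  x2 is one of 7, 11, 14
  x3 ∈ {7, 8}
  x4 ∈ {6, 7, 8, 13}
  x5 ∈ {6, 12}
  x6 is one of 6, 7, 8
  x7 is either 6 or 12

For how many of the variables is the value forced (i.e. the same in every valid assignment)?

3

The 7 variables together cover exactly {6, 7, 8, 11, 12, 13, 14} — 7 values for 7 variables — and 11 appears only in x2's list, so x2 = 11.
Among the 6 still-open variables, 13 fits only x4 (and all 6 values in {6, 7, 8, 12, 13, 14} must be used), so x4 = 13.
The 5 still-open variables draw from only 5 values {6, 7, 8, 12, 14}, so each is used; only x1 can be 14, hence x1 = 14.
x5 and x7 share exactly the 2 values {6, 12}; by pigeonhole those values go to them, so strike 6, 12 from x6.
Determined: x1=14, x2=11, x4=13. The other variables each still have more than one consistent value. That makes 3.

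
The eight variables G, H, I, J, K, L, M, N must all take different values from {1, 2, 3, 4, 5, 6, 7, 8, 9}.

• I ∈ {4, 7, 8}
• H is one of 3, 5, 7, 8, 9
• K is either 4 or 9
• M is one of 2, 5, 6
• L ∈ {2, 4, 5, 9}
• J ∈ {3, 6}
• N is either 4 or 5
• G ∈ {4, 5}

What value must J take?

3

G and N share exactly the 2 values {4, 5}; by pigeonhole those values go to them, so strike 4, 5 from H, I, K, L, M.
That leaves K = 9. Remove 9 from H, L.
L has just one choice, so L = 2. So M can't be 2.
M's domain is down to {6}, so M = 6. Eliminate 6 elsewhere: J.
So J = 3.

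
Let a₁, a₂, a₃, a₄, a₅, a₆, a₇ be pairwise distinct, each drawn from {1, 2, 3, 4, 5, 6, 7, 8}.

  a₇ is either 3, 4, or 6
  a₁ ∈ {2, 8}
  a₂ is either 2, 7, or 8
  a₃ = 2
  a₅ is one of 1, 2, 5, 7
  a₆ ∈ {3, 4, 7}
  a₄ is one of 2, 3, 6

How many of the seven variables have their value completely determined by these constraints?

3

a₃ has just one choice, so a₃ = 2. Eliminate 2 elsewhere: a₁, a₂, a₄, a₅.
That leaves a₁ = 8. Remove 8 from a₂.
That leaves a₂ = 7. Remove 7 from a₅, a₆.
Determined: a₁=8, a₂=7, a₃=2. The other variables each still have more than one consistent value. That makes 3.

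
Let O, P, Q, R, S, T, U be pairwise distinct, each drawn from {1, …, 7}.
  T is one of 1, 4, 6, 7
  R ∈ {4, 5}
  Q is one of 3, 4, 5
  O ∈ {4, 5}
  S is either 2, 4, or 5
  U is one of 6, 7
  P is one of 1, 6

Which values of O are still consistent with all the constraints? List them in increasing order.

4, 5

The 7 variables draw from only 7 values {1, 2, 3, 4, 5, 6, 7}, so each is used; only S can be 2, hence S = 2.
The 6 still-open variables draw from only 6 values {1, 3, 4, 5, 6, 7}, so each is used; only Q can be 3, hence Q = 3.
O and R between them cover only {4, 5} — a naked pair. Remove those values from T.
No further eliminations apply; O can still be any of 4, 5.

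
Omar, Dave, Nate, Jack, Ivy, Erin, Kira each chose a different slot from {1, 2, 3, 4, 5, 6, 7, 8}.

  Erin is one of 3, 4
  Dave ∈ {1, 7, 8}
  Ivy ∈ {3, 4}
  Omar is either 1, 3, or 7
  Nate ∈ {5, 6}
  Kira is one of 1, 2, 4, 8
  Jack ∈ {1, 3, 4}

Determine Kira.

Ivy and Erin between them cover only {3, 4} — a naked pair. Remove those values from Omar, Jack, Kira.
Jack has just one choice, so Jack = 1. Remove 1 from Omar, Dave, Kira.
Omar has just one choice, so Omar = 7. Strike 7 from Dave.
That leaves Dave = 8. Eliminate 8 elsewhere: Kira.
So Kira = 2.

2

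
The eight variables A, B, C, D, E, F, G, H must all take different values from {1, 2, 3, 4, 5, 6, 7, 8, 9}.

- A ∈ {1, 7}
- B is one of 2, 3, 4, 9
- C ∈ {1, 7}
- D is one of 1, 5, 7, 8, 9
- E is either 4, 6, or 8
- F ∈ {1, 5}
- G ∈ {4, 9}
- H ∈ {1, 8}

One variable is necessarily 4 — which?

The 2 variables A and C are confined to {1, 7}, which locks those values in; drop them from D, F, H.
That leaves F = 5. Eliminate 5 elsewhere: D.
H must be 8 (only option left). So D, E can't be 8.
D's domain is down to {9}, so D = 9. Eliminate 9 elsewhere: B, G.
So 4 goes to G.

G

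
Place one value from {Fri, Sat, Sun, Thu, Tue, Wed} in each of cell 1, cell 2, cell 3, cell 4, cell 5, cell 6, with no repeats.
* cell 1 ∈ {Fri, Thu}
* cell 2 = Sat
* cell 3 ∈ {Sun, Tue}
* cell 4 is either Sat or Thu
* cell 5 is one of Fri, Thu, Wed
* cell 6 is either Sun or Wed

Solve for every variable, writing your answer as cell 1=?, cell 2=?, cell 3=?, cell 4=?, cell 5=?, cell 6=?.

cell 1=Fri, cell 2=Sat, cell 3=Tue, cell 4=Thu, cell 5=Wed, cell 6=Sun

cell 2 has just one choice, so cell 2 = Sat. Eliminate Sat elsewhere: cell 4.
cell 4 must be Thu (only option left). So cell 1, cell 5 can't be Thu.
cell 1's domain is down to {Fri}, so cell 1 = Fri. Remove Fri from cell 5.
cell 5 must be Wed (only option left). Remove Wed from cell 6.
cell 6 has just one choice, so cell 6 = Sun. Strike Sun from cell 3.
cell 3 has just one choice, so cell 3 = Tue.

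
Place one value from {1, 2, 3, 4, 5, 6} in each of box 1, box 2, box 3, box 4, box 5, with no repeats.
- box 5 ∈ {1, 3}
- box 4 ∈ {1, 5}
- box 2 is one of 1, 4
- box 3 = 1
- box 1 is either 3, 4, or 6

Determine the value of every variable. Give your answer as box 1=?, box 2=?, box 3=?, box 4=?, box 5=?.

box 3 has just one choice, so box 3 = 1. Remove 1 from box 2, box 4, box 5.
That leaves box 4 = 5.
That leaves box 5 = 3. Remove 3 from box 1.
box 2 has just one choice, so box 2 = 4. Remove 4 from box 1.
box 1 has just one choice, so box 1 = 6.

box 1=6, box 2=4, box 3=1, box 4=5, box 5=3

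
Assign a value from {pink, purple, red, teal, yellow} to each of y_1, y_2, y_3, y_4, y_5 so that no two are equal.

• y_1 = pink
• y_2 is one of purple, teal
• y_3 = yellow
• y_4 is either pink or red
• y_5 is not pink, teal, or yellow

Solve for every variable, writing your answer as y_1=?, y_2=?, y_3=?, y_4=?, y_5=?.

y_1 has just one choice, so y_1 = pink. Eliminate pink elsewhere: y_4.
y_3's domain is down to {yellow}, so y_3 = yellow.
y_4 must be red (only option left). Strike red from y_5.
y_5 must be purple (only option left). Strike purple from y_2.
y_2 must be teal (only option left).

y_1=pink, y_2=teal, y_3=yellow, y_4=red, y_5=purple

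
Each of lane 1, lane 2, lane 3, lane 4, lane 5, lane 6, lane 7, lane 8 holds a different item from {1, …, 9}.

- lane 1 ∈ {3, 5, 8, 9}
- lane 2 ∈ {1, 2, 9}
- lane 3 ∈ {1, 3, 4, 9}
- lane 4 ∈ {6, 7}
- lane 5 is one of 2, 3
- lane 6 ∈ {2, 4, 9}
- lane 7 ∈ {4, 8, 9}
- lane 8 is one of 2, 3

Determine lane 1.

The 2 variables lane 5 and lane 8 are confined to {2, 3}, which locks those values in; drop them from lane 1, lane 2, lane 3, lane 6.
The 3 variables lane 2, lane 3, lane 6 are confined to {1, 4, 9}, which locks those values in; drop them from lane 1, lane 7.
lane 7's domain is down to {8}, so lane 7 = 8. Eliminate 8 elsewhere: lane 1.
So lane 1 = 5.

5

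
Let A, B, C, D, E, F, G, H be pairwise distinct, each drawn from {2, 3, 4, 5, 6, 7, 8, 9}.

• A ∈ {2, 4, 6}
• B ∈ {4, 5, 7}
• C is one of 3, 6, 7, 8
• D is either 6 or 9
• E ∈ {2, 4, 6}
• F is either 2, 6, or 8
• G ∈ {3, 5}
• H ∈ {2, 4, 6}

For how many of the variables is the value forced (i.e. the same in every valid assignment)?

2

Among the 8 variables, 9 fits only D (and all 8 values in {2, 3, 4, 5, 6, 7, 8, 9} must be used), so D = 9.
A, E, H share exactly the 3 values {2, 4, 6}; by pigeonhole those values go to them, so strike 2, 4, 6 from B, C, F.
F must be 8 (only option left). Remove 8 from C.
Determined: D=9, F=8. The other variables each still have more than one consistent value. That makes 2.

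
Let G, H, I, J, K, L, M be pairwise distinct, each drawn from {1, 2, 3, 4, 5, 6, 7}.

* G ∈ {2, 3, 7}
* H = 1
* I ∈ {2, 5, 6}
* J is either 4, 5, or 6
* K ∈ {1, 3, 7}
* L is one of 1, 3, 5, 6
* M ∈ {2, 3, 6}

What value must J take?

4

H must be 1 (only option left). Eliminate 1 elsewhere: K, L.
Among the 6 still-open variables, 4 fits only J (and all 6 values in {2, 3, 4, 5, 6, 7} must be used), so J = 4.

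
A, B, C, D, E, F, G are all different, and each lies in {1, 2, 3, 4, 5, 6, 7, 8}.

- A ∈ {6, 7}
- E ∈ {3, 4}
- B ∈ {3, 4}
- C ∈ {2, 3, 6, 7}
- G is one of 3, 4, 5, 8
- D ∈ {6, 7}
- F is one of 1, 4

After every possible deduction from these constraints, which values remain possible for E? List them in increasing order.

The 2 variables A and D are confined to {6, 7}, which locks those values in; drop them from C.
B and E between them cover only {3, 4} — a naked pair. Remove those values from C, F, G.
C's domain is down to {2}, so C = 2.
F has just one choice, so F = 1.
No further eliminations apply; E can still be any of 3, 4.

3, 4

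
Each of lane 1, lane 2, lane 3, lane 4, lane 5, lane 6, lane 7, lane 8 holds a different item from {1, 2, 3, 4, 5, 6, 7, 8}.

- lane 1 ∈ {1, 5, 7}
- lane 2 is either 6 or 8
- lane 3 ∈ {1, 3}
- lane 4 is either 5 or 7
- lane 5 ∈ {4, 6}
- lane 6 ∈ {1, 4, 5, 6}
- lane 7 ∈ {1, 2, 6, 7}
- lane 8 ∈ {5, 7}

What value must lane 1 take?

The 8 variables draw from only 8 values {1, 2, 3, 4, 5, 6, 7, 8}, so each is used; only lane 7 can be 2, hence lane 7 = 2.
The 7 still-open variables together cover exactly {1, 3, 4, 5, 6, 7, 8} — 7 values for 7 variables — and 3 appears only in lane 3's list, so lane 3 = 3.
Among the 6 still-open variables, 8 fits only lane 2 (and all 6 values in {1, 4, 5, 6, 7, 8} must be used), so lane 2 = 8.
lane 4 and lane 8 share exactly the 2 values {5, 7}; by pigeonhole those values go to them, so strike 5, 7 from lane 1, lane 6.
So lane 1 = 1.

1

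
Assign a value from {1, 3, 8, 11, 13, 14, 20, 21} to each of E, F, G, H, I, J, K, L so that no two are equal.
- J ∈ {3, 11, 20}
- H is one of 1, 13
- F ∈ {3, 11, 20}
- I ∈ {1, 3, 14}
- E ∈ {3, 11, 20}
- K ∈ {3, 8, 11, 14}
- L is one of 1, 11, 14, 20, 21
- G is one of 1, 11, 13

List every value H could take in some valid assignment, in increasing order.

The 8 variables together cover exactly {1, 3, 8, 11, 13, 14, 20, 21} — 8 values for 8 variables — and 8 appears only in K's list, so K = 8.
Among the 7 still-open variables, 21 fits only L (and all 7 values in {1, 3, 11, 13, 14, 20, 21} must be used), so L = 21.
Among the 6 still-open variables, 14 fits only I (and all 6 values in {1, 3, 11, 13, 14, 20} must be used), so I = 14.
E, F, J share exactly the 3 values {3, 11, 20}; by pigeonhole those values go to them, so strike 3, 11, 20 from G.
No further eliminations apply; H can still be any of 1, 13.

1, 13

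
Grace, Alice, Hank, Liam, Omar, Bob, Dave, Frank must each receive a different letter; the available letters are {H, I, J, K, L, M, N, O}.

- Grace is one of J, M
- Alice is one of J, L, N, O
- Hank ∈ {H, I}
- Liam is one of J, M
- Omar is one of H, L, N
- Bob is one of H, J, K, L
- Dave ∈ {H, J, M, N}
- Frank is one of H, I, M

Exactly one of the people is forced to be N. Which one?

The 8 variables draw from only 8 values {H, I, J, K, L, M, N, O}, so each is used; only Bob can be K, hence Bob = K.
Among the 7 still-open variables, O fits only Alice (and all 7 values in {H, I, J, L, M, N, O} must be used), so Alice = O.
The 6 still-open variables together cover exactly {H, I, J, L, M, N} — 6 values for 6 variables — and L appears only in Omar's list, so Omar = L.
Among the 5 still-open variables, N fits only Dave (and all 5 values in {H, I, J, M, N} must be used), so Dave = N.

Dave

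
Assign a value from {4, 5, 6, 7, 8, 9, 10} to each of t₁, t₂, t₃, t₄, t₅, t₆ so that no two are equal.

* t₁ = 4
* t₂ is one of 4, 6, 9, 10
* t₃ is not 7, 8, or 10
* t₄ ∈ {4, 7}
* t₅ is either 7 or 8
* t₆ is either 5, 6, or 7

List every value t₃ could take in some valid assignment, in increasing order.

t₁'s domain is down to {4}, so t₁ = 4. Strike 4 from t₂, t₃, t₄.
That leaves t₄ = 7. Eliminate 7 elsewhere: t₅, t₆.
t₅'s domain is down to {8}, so t₅ = 8.
No further eliminations apply; t₃ can still be any of 5, 6, 9.

5, 6, 9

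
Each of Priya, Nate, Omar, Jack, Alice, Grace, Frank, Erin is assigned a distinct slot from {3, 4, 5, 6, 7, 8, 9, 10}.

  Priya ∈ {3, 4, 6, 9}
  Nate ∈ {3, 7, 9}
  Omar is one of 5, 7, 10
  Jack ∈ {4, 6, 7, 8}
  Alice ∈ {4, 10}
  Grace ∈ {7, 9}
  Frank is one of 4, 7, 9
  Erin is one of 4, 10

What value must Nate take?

3

Among the 8 variables, 5 fits only Omar (and all 8 values in {3, 4, 5, 6, 7, 8, 9, 10} must be used), so Omar = 5.
The 7 still-open variables together cover exactly {3, 4, 6, 7, 8, 9, 10} — 7 values for 7 variables — and 8 appears only in Jack's list, so Jack = 8.
The 6 still-open variables together cover exactly {3, 4, 6, 7, 9, 10} — 6 values for 6 variables — and 6 appears only in Priya's list, so Priya = 6.
Among the 5 still-open variables, 3 fits only Nate (and all 5 values in {3, 4, 7, 9, 10} must be used), so Nate = 3.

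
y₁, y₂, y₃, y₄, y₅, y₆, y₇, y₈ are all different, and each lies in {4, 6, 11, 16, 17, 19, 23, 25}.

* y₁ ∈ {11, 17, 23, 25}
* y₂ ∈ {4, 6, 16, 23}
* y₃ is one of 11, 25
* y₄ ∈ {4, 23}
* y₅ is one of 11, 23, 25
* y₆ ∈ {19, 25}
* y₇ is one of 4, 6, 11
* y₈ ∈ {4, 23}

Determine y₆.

The 8 variables together cover exactly {4, 6, 11, 16, 17, 19, 23, 25} — 8 values for 8 variables — and 16 appears only in y₂'s list, so y₂ = 16.
The 7 still-open variables together cover exactly {4, 6, 11, 17, 19, 23, 25} — 7 values for 7 variables — and 6 appears only in y₇'s list, so y₇ = 6.
The 6 still-open variables draw from only 6 values {4, 11, 17, 19, 23, 25}, so each is used; only y₁ can be 17, hence y₁ = 17.
Among the 5 still-open variables, 19 fits only y₆ (and all 5 values in {4, 11, 19, 23, 25} must be used), so y₆ = 19.

19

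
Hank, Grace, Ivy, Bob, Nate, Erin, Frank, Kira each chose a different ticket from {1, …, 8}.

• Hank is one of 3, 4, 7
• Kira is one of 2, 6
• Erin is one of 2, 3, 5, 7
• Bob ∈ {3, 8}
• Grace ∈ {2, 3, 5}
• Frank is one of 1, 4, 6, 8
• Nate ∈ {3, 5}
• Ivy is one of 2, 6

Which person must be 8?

Bob

The 8 variables together cover exactly {1, 2, 3, 4, 5, 6, 7, 8} — 8 values for 8 variables — and 1 appears only in Frank's list, so Frank = 1.
The 7 still-open variables together cover exactly {2, 3, 4, 5, 6, 7, 8} — 7 values for 7 variables — and 4 appears only in Hank's list, so Hank = 4.
Among the 6 still-open variables, 7 fits only Erin (and all 6 values in {2, 3, 5, 6, 7, 8} must be used), so Erin = 7.
The 5 still-open variables together cover exactly {2, 3, 5, 6, 8} — 5 values for 5 variables — and 8 appears only in Bob's list, so Bob = 8.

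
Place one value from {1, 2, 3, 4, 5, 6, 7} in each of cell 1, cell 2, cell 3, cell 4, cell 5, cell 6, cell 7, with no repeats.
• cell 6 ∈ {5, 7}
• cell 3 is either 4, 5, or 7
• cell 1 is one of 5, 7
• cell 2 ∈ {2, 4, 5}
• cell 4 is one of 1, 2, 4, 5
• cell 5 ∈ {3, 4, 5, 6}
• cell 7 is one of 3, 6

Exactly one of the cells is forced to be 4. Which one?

cell 3

The 7 variables draw from only 7 values {1, 2, 3, 4, 5, 6, 7}, so each is used; only cell 4 can be 1, hence cell 4 = 1.
Among the 6 still-open variables, 2 fits only cell 2 (and all 6 values in {2, 3, 4, 5, 6, 7} must be used), so cell 2 = 2.
cell 1 and cell 6 share exactly the 2 values {5, 7}; by pigeonhole those values go to them, so strike 5, 7 from cell 3, cell 5.
So 4 goes to cell 3.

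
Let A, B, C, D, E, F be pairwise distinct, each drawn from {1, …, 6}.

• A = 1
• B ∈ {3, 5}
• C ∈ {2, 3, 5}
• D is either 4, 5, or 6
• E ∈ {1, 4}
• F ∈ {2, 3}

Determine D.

A's domain is down to {1}, so A = 1. So E can't be 1.
That leaves E = 4. Eliminate 4 elsewhere: D.
Among the 4 still-open variables, 6 fits only D (and all 4 values in {2, 3, 5, 6} must be used), so D = 6.

6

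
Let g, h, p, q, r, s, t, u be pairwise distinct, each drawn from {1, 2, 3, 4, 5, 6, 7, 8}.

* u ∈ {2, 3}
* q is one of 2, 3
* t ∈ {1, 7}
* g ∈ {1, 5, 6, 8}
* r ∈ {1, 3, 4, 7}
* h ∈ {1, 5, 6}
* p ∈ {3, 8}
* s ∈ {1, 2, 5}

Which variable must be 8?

The 8 variables together cover exactly {1, 2, 3, 4, 5, 6, 7, 8} — 8 values for 8 variables — and 4 appears only in r's list, so r = 4.
The 7 still-open variables together cover exactly {1, 2, 3, 5, 6, 7, 8} — 7 values for 7 variables — and 7 appears only in t's list, so t = 7.
q and u share exactly the 2 values {2, 3}; by pigeonhole those values go to them, so strike 2, 3 from p, s.
So 8 goes to p.

p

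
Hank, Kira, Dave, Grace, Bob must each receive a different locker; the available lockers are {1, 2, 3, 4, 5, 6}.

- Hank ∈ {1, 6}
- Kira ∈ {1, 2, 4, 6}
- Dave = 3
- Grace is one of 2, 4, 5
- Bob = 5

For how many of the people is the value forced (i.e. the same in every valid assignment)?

Dave's domain is down to {3}, so Dave = 3.
Bob's domain is down to {5}, so Bob = 5. Eliminate 5 elsewhere: Grace.
Determined: Dave=3, Bob=5. The other people each still have more than one consistent value. That makes 2.

2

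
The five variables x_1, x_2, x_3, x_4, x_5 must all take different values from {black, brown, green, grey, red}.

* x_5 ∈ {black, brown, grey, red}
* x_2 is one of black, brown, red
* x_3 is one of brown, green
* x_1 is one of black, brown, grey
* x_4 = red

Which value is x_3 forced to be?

x_4 has just one choice, so x_4 = red. Remove red from x_2, x_5.
The 4 still-open variables together cover exactly {black, brown, green, grey} — 4 values for 4 variables — and green appears only in x_3's list, so x_3 = green.

green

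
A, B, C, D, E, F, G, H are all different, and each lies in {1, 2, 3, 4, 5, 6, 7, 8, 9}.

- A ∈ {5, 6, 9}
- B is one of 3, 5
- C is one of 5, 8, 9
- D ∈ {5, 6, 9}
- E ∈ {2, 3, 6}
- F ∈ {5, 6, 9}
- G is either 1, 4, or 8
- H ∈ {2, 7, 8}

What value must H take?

7

A, D, F between them cover only {5, 6, 9} — a naked triple. Remove those values from B, C, E.
B must be 3 (only option left). So E can't be 3.
C must be 8 (only option left). Eliminate 8 elsewhere: G, H.
E must be 2 (only option left). So H can't be 2.
So H = 7.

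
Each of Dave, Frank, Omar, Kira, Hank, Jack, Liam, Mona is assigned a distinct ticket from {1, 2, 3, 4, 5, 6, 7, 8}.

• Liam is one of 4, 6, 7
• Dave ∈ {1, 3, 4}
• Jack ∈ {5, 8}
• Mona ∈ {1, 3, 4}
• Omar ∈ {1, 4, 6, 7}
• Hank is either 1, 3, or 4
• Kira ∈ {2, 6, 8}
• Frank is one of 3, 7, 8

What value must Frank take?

Among the 8 variables, 2 fits only Kira (and all 8 values in {1, 2, 3, 4, 5, 6, 7, 8} must be used), so Kira = 2.
The 7 still-open variables draw from only 7 values {1, 3, 4, 5, 6, 7, 8}, so each is used; only Jack can be 5, hence Jack = 5.
The 6 still-open variables together cover exactly {1, 3, 4, 6, 7, 8} — 6 values for 6 variables — and 8 appears only in Frank's list, so Frank = 8.

8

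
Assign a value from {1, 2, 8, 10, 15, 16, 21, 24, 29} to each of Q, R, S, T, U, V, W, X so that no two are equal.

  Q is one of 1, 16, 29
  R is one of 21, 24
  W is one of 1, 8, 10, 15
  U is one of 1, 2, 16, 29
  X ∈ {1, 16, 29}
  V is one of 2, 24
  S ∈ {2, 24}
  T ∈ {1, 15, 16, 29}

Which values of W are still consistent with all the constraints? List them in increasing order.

S and V share exactly the 2 values {2, 24}; by pigeonhole those values go to them, so strike 2, 24 from R, U.
R's domain is down to {21}, so R = 21.
Q, U, X between them cover only {1, 16, 29} — a naked triple. Remove those values from T, W.
T has just one choice, so T = 15. So W can't be 15.
No further eliminations apply; W can still be any of 8, 10.

8, 10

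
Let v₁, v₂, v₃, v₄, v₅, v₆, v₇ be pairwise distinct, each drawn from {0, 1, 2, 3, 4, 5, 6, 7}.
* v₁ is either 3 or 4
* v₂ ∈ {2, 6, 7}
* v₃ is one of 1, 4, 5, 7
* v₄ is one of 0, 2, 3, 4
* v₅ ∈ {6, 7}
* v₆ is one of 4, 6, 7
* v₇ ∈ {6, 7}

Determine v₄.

0

v₅ and v₇ between them cover only {6, 7} — a naked pair. Remove those values from v₂, v₃, v₆.
That leaves v₂ = 2. Eliminate 2 elsewhere: v₄.
v₆ must be 4 (only option left). Remove 4 from v₁, v₃, v₄.
v₁ must be 3 (only option left). Eliminate 3 elsewhere: v₄.
So v₄ = 0.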